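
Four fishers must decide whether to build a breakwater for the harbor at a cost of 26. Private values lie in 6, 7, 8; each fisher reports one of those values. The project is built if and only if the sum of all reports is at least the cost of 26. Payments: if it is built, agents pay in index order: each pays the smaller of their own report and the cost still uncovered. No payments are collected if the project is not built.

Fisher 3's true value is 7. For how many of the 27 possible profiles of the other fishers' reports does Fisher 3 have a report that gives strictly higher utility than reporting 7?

Others report (6, 6, 8): truth gives 0; report 6 gives 1 > 0. Violating.
Others report (6, 7, 7): truth gives 0; report 6 gives 1 > 0. Violating.
Others report (6, 7, 8): truth gives 0; report 6 gives 1 > 0. Violating.
Others report (6, 8, 6): truth gives 0; report 6 gives 1 > 0. Violating.
Others report (6, 6, 6): truth gives 0; no alternative beats it.
Others report (6, 6, 7): truth gives 0; no alternative beats it.
(Checking all 27 profiles: 23 have a profitable deviation, 4 do not.)

23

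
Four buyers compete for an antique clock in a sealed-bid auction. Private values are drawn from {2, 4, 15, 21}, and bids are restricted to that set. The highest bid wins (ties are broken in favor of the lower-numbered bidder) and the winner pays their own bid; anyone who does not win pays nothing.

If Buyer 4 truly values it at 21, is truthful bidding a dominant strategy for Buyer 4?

Consider the case where Buyer 1 bids 2, Buyer 2 bids 2 and Buyer 3 bids 2.
Truthful bid 21: wins, pays 21, utility 21 - 21 = 0.
Bid 4 instead: wins, pays 4, utility 21 - 4 = 17.
Since 17 > 0, bidding 4 is strictly better here, so truthful bidding is not dominant.

No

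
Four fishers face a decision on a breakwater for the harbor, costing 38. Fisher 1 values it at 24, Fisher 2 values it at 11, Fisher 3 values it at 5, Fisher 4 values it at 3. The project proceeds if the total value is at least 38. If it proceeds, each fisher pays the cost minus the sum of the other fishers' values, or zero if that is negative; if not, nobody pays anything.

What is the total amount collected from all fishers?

25

Total value 43 ≥ cost 38, so it is built.
Fisher 1: others sum to 19; max(0, 38 - 19) = 19.
Fisher 2: others sum to 32; max(0, 38 - 32) = 6.
Fisher 3: others sum to 38; max(0, 38 - 38) = 0.
Fisher 4: others sum to 40; max(0, 38 - 40) = 0.
Total collected = 19 + 6 + 0 + 0 = 25.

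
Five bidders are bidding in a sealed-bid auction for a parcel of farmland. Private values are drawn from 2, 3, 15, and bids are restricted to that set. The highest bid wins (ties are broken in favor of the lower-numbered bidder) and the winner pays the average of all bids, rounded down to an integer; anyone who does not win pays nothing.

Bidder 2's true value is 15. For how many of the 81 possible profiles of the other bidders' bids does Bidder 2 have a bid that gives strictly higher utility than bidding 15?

Others bid (2, 2, 2, 2): truth gives 11; bid 3 gives 13 > 11. Violating.
Others bid (2, 2, 2, 3): truth gives 11; bid 3 gives 13 > 11. Violating.
Others bid (2, 2, 3, 2): truth gives 11; bid 3 gives 13 > 11. Violating.
Others bid (2, 2, 3, 3): truth gives 10; bid 3 gives 13 > 10. Violating.
Others bid (2, 2, 2, 15): truth gives 8; no alternative beats it.
Others bid (2, 2, 3, 15): truth gives 8; no alternative beats it.
(Checking all 81 profiles: 8 have a profitable deviation, 73 do not.)

8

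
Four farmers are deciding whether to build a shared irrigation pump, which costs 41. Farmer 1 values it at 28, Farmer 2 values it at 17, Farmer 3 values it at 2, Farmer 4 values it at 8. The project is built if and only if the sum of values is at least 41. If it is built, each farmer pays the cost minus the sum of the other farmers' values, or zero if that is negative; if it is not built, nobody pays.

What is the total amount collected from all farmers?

Total value 55 ≥ cost 41, so it is built.
Farmer 1: others sum to 27; max(0, 41 - 27) = 14.
Farmer 2: others sum to 38; max(0, 41 - 38) = 3.
Farmer 3: others sum to 53; max(0, 41 - 53) = 0.
Farmer 4: others sum to 47; max(0, 41 - 47) = 0.
Total collected = 14 + 3 + 0 + 0 = 17.

17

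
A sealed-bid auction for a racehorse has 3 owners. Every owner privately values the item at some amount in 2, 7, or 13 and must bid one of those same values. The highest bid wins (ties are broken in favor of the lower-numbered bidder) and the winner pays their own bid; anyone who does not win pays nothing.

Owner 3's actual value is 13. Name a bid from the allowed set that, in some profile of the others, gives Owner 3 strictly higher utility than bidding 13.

Suppose Owner 1 bids 2 and Owner 2 bids 2.
Bid 13: wins, pays 13, utility 13 - 13 = 0.
Bid 7: wins, pays 7, utility 13 - 7 = 6.
So bidding 7 beats truth here (6 > 0).

7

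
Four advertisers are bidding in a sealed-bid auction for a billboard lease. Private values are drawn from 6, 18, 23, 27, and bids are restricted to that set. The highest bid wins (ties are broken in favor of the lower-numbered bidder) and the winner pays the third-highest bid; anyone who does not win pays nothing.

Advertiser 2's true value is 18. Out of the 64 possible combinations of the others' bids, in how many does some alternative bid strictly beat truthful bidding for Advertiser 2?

6

Others bid (6, 6, 23): truth gives 0; bid 23 gives 12 > 0. Violating.
Others bid (6, 6, 27): truth gives 0; bid 27 gives 12 > 0. Violating.
Others bid (6, 23, 6): truth gives 0; bid 23 gives 12 > 0. Violating.
Others bid (6, 27, 6): truth gives 0; bid 27 gives 12 > 0. Violating.
Others bid (6, 6, 6): truth gives 12; no alternative beats it.
Others bid (6, 6, 18): truth gives 12; no alternative beats it.
(Checking all 64 profiles: 6 have a profitable deviation, 58 do not.)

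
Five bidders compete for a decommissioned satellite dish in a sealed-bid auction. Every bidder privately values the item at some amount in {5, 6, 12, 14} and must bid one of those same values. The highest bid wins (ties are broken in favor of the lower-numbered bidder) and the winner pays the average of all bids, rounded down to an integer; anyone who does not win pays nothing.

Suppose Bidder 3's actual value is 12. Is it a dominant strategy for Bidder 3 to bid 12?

Consider the case where Bidder 1 bids 5, Bidder 2 bids 5, Bidder 4 bids 5 and Bidder 5 bids 5.
Truthful bid 12: wins, pays 6, utility 12 - 6 = 6.
Bid 6 instead: wins, pays 5, utility 12 - 5 = 7.
Since 7 > 6, bidding 6 is strictly better here, so truthful bidding is not dominant.

No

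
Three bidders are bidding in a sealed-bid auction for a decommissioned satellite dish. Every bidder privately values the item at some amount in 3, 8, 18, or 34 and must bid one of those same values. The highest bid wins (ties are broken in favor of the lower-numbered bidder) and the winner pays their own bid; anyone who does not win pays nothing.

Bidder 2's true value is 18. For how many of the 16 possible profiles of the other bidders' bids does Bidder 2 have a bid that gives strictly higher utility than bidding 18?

Others bid (3, 3): truth gives 0; bid 8 gives 10 > 0. Violating.
Others bid (3, 8): truth gives 0; bid 8 gives 10 > 0. Violating.
Others bid (3, 18): truth gives 0; no alternative beats it.
Others bid (3, 34): truth gives 0; no alternative beats it.
(Checking all 16 profiles: 2 have a profitable deviation, 14 do not.)

2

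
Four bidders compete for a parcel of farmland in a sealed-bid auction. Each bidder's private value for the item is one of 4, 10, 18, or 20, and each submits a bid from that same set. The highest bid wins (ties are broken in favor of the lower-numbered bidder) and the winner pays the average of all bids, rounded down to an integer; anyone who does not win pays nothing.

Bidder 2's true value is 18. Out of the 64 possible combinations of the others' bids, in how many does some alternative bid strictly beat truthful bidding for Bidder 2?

Others bid (4, 4, 4): truth gives 11; bid 10 gives 13 > 11. Violating.
Others bid (4, 4, 10): truth gives 9; bid 10 gives 11 > 9. Violating.
Others bid (4, 4, 20): truth gives 0; bid 20 gives 6 > 0. Violating.
Others bid (4, 10, 4): truth gives 9; bid 10 gives 11 > 9. Violating.
Others bid (4, 4, 18): truth gives 7; no alternative beats it.
Others bid (4, 10, 18): truth gives 6; no alternative beats it.
(Checking all 64 profiles: 30 have a profitable deviation, 34 do not.)

30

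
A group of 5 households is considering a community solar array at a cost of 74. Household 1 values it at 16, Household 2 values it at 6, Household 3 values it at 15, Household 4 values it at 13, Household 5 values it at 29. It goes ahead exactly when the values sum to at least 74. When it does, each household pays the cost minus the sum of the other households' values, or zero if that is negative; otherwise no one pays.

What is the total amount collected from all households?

54

Total value 79 ≥ cost 74, so it is built.
Household 1: others sum to 63; max(0, 74 - 63) = 11.
Household 2: others sum to 73; max(0, 74 - 73) = 1.
Household 3: others sum to 64; max(0, 74 - 64) = 10.
Household 4: others sum to 66; max(0, 74 - 66) = 8.
Household 5: others sum to 50; max(0, 74 - 50) = 24.
Total collected = 11 + 1 + 10 + 8 + 24 = 54.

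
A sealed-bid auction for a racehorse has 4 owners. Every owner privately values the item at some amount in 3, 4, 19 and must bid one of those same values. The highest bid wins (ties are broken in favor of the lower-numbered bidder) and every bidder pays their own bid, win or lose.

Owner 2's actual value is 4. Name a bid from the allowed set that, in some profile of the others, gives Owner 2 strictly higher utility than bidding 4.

Suppose Owner 1 bids 3, Owner 3 bids 3 and Owner 4 bids 19.
Bid 4: loses but pays 4, utility -4.
Bid 3: loses but pays 3, utility -3.
So bidding 3 beats truth here (-3 > -4).

3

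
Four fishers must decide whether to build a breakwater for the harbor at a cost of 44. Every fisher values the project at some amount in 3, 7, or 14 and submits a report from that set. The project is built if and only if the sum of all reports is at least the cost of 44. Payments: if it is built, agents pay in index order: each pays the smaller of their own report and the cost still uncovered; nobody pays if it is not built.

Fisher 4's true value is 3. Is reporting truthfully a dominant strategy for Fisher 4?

Yes

Check each profile of the others' reports and compare truth against every alternative report.
Others report (14, 14, 14): truth gives 1, best alternative gives 1.
Others report (3, 3, 3): truth gives 0, best alternative gives 0.
Others report (3, 3, 7): truth gives 0, best alternative gives 0.
Others report (3, 3, 14): truth gives 0, best alternative gives 0.
Others report (3, 7, 3): truth gives 0, best alternative gives 0.
Others report (3, 7, 7): truth gives 0, best alternative gives 0.
(Remaining 21 profiles checked similarly; truth is weakly best in each.)
In every case the truthful report is at least as good as any alternative, so it is a dominant strategy.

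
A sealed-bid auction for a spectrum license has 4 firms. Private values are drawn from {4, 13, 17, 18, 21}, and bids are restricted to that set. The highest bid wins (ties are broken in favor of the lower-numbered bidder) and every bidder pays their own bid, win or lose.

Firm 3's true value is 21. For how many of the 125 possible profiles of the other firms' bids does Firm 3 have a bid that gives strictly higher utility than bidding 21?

81

Others bid (4, 4, 4): truth gives 0; bid 13 gives 8 > 0. Violating.
Others bid (4, 4, 13): truth gives 0; bid 13 gives 8 > 0. Violating.
Others bid (4, 4, 17): truth gives 0; bid 17 gives 4 > 0. Violating.
Others bid (4, 4, 18): truth gives 0; bid 18 gives 3 > 0. Violating.
Others bid (4, 4, 21): truth gives 0; no alternative beats it.
Others bid (4, 13, 21): truth gives 0; no alternative beats it.
(Checking all 125 profiles: 81 have a profitable deviation, 44 do not.)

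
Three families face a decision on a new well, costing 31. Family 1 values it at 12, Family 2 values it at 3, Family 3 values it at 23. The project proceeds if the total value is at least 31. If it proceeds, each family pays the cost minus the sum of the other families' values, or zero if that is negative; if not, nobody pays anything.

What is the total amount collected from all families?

21

Total value 38 ≥ cost 31, so it is built.
Family 1: others sum to 26; max(0, 31 - 26) = 5.
Family 2: others sum to 35; max(0, 31 - 35) = 0.
Family 3: others sum to 15; max(0, 31 - 15) = 16.
Total collected = 5 + 0 + 16 = 21.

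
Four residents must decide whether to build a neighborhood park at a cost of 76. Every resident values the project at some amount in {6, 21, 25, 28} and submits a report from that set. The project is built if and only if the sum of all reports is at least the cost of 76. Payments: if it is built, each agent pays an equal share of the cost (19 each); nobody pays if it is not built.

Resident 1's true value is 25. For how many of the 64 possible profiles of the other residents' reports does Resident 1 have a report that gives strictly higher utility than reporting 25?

3

Others report (6, 21, 21): truth gives 0; report 28 gives 6 > 0. Violating.
Others report (21, 6, 21): truth gives 0; report 28 gives 6 > 0. Violating.
Others report (21, 21, 6): truth gives 0; report 28 gives 6 > 0. Violating.
Others report (6, 6, 6): truth gives 0; no alternative beats it.
Others report (6, 6, 21): truth gives 0; no alternative beats it.
(Checking all 64 profiles: 3 have a profitable deviation, 61 do not.)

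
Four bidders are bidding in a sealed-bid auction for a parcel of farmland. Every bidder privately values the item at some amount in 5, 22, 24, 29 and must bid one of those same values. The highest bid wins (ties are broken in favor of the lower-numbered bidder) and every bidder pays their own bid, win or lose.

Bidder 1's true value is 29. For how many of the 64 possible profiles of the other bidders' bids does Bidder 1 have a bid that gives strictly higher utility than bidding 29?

Others bid (5, 5, 5): truth gives 0; bid 5 gives 24 > 0. Violating.
Others bid (5, 5, 22): truth gives 0; bid 22 gives 7 > 0. Violating.
Others bid (5, 5, 24): truth gives 0; bid 24 gives 5 > 0. Violating.
Others bid (5, 22, 5): truth gives 0; bid 22 gives 7 > 0. Violating.
Others bid (5, 5, 29): truth gives 0; no alternative beats it.
Others bid (5, 22, 29): truth gives 0; no alternative beats it.
(Checking all 64 profiles: 27 have a profitable deviation, 37 do not.)

27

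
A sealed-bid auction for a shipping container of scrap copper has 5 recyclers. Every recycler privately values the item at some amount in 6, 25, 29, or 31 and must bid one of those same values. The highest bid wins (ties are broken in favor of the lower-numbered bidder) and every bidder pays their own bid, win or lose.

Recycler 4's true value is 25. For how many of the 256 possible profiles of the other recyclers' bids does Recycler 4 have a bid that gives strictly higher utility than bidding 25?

Others bid (6, 6, 6, 29): truth gives -25; bid 29 gives -4 > -25. Violating.
Others bid (6, 6, 6, 31): truth gives -25; bid 6 gives -6 > -25. Violating.
Others bid (6, 6, 25, 6): truth gives -25; bid 29 gives -4 > -25. Violating.
Others bid (6, 6, 25, 25): truth gives -25; bid 29 gives -4 > -25. Violating.
Others bid (6, 6, 6, 6): truth gives 0; no alternative beats it.
Others bid (6, 6, 6, 25): truth gives 0; no alternative beats it.
(Checking all 256 profiles: 254 have a profitable deviation, 2 do not.)

254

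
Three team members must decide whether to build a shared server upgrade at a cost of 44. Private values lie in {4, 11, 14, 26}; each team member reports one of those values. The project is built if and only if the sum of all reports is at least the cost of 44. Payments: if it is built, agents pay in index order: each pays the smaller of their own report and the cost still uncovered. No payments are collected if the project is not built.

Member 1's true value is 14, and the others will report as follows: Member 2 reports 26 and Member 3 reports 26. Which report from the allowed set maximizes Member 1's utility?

Report 4: project built, pays 4, utility 14 - 4 = 10.
Report 11: project built, pays 11, utility 14 - 11 = 3.
Report 14: project built, pays 14, utility 14 - 14 = 0.
Report 26: project built, pays 26, utility 14 - 26 = -12.
The best choice is 4 with utility 10.

4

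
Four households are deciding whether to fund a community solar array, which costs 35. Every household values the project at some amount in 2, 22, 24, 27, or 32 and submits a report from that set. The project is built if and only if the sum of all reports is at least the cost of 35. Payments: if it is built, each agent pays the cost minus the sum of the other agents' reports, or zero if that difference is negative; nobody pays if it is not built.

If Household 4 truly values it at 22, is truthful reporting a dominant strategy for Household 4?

Yes

Check each profile of the others' reports and compare truth against every alternative report.
Others report (2, 2, 32): truth gives 22, best alternative gives 22.
Others report (2, 22, 22): truth gives 22, best alternative gives 22.
Others report (2, 22, 24): truth gives 22, best alternative gives 22.
Others report (2, 22, 27): truth gives 22, best alternative gives 22.
Others report (2, 22, 32): truth gives 22, best alternative gives 22.
Others report (2, 24, 22): truth gives 22, best alternative gives 22.
(Remaining 119 profiles checked similarly; truth is weakly best in each.)
In every case the truthful report is at least as good as any alternative, so it is a dominant strategy.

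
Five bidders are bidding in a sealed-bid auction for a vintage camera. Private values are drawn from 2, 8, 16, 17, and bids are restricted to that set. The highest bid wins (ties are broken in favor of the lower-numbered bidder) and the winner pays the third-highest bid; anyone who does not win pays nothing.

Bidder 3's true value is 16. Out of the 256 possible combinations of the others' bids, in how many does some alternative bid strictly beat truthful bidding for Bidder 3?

Others bid (2, 2, 2, 17): truth gives 0; bid 17 gives 14 > 0. Violating.
Others bid (2, 2, 8, 17): truth gives 0; bid 17 gives 8 > 0. Violating.
Others bid (2, 2, 17, 2): truth gives 0; bid 17 gives 14 > 0. Violating.
Others bid (2, 2, 17, 8): truth gives 0; bid 17 gives 8 > 0. Violating.
Others bid (2, 2, 2, 2): truth gives 14; no alternative beats it.
Others bid (2, 2, 2, 8): truth gives 14; no alternative beats it.
(Checking all 256 profiles: 32 have a profitable deviation, 224 do not.)

32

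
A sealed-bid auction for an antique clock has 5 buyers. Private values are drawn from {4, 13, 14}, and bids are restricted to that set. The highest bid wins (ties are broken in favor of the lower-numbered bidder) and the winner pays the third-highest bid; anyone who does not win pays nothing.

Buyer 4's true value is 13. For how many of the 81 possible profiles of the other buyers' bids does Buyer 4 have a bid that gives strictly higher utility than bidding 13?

4

Others bid (4, 4, 4, 14): truth gives 0; bid 14 gives 9 > 0. Violating.
Others bid (4, 4, 13, 4): truth gives 0; bid 14 gives 9 > 0. Violating.
Others bid (4, 13, 4, 4): truth gives 0; bid 14 gives 9 > 0. Violating.
Others bid (13, 4, 4, 4): truth gives 0; bid 14 gives 9 > 0. Violating.
Others bid (4, 4, 4, 4): truth gives 9; no alternative beats it.
Others bid (4, 4, 4, 13): truth gives 9; no alternative beats it.
(Checking all 81 profiles: 4 have a profitable deviation, 77 do not.)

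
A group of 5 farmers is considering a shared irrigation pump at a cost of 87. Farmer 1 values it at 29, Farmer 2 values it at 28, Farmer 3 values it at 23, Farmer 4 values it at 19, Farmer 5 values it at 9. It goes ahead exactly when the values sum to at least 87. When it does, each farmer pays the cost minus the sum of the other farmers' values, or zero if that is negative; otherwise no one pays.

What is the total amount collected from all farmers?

17

Total value 108 ≥ cost 87, so it is built.
Farmer 1: others sum to 79; max(0, 87 - 79) = 8.
Farmer 2: others sum to 80; max(0, 87 - 80) = 7.
Farmer 3: others sum to 85; max(0, 87 - 85) = 2.
Farmer 4: others sum to 89; max(0, 87 - 89) = 0.
Farmer 5: others sum to 99; max(0, 87 - 99) = 0.
Total collected = 8 + 7 + 2 + 0 + 0 = 17.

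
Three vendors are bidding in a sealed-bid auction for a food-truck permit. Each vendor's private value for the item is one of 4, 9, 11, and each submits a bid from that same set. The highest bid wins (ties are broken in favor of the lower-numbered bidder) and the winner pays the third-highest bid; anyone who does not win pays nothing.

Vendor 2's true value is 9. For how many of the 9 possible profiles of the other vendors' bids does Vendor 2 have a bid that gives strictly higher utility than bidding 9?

2

Others bid (4, 11): truth gives 0; bid 11 gives 5 > 0. Violating.
Others bid (9, 4): truth gives 0; bid 11 gives 5 > 0. Violating.
Others bid (4, 4): truth gives 5; no alternative beats it.
Others bid (4, 9): truth gives 5; no alternative beats it.
(Checking all 9 profiles: 2 have a profitable deviation, 7 do not.)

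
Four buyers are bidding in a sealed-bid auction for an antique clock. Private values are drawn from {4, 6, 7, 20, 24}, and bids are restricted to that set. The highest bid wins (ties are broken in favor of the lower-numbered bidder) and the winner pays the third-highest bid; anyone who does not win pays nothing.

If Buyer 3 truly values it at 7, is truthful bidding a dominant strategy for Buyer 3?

Consider the case where Buyer 1 bids 4, Buyer 2 bids 4 and Buyer 4 bids 20.
Truthful bid 7: loses, pays 0, utility 0.
Bid 20 instead: wins, pays 4, utility 7 - 4 = 3.
Since 3 > 0, bidding 20 is strictly better here, so truthful bidding is not dominant.

No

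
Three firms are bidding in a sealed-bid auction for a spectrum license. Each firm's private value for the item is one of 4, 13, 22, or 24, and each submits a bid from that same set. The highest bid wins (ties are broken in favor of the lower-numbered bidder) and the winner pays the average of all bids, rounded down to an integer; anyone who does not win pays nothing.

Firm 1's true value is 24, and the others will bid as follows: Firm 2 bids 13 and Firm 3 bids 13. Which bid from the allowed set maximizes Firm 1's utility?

13

Bid 4: loses, pays 0, utility 0.
Bid 13: wins, pays 13, utility 24 - 13 = 11.
Bid 22: wins, pays 16, utility 24 - 16 = 8.
Bid 24: wins, pays 16, utility 24 - 16 = 8.
The best choice is 13 with utility 11.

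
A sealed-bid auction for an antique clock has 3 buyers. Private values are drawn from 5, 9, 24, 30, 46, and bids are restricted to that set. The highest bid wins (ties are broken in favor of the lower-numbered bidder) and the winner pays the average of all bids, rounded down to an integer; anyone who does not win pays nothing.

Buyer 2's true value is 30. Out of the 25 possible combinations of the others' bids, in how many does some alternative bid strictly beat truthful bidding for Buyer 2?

8

Others bid (5, 5): truth gives 17; bid 9 gives 24 > 17. Violating.
Others bid (5, 9): truth gives 16; bid 9 gives 23 > 16. Violating.
Others bid (5, 24): truth gives 11; bid 24 gives 13 > 11. Violating.
Others bid (9, 5): truth gives 16; bid 24 gives 18 > 16. Violating.
Others bid (5, 30): truth gives 9; no alternative beats it.
Others bid (5, 46): truth gives 0; no alternative beats it.
(Checking all 25 profiles: 8 have a profitable deviation, 17 do not.)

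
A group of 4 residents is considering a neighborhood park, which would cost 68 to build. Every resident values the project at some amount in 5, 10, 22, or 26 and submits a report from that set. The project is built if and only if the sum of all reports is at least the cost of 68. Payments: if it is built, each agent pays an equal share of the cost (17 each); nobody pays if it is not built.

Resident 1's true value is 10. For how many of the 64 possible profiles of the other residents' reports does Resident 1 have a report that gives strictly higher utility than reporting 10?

Others report (10, 22, 26): truth gives -7; report 5 gives 0 > -7. Violating.
Others report (10, 26, 22): truth gives -7; report 5 gives 0 > -7. Violating.
Others report (10, 26, 26): truth gives -7; report 5 gives 0 > -7. Violating.
Others report (22, 10, 26): truth gives -7; report 5 gives 0 > -7. Violating.
Others report (5, 5, 5): truth gives 0; no alternative beats it.
Others report (5, 5, 10): truth gives 0; no alternative beats it.
(Checking all 64 profiles: 9 have a profitable deviation, 55 do not.)

9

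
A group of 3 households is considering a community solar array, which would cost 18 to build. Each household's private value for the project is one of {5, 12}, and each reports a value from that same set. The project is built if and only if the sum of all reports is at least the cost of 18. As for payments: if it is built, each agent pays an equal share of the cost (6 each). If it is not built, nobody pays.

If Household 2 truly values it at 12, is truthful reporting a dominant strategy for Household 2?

Yes

Check each profile of the others' reports and compare truth against every alternative report.
Others report (5, 5): truth gives 6, best alternative gives 0.
Others report (5, 12): truth gives 6, best alternative gives 6.
Others report (12, 5): truth gives 6, best alternative gives 6.
Others report (12, 12): truth gives 6, best alternative gives 6.
In every case the truthful report is at least as good as any alternative, so it is a dominant strategy.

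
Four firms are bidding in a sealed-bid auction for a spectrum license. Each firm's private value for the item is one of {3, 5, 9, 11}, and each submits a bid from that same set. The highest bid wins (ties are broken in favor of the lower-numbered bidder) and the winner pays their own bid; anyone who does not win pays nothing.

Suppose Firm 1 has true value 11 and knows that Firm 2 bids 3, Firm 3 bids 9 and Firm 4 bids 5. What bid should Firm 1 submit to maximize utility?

Bid 3: loses, pays 0, utility 0.
Bid 5: loses, pays 0, utility 0.
Bid 9: wins, pays 9, utility 11 - 9 = 2.
Bid 11: wins, pays 11, utility 11 - 11 = 0.
The best choice is 9 with utility 2.

9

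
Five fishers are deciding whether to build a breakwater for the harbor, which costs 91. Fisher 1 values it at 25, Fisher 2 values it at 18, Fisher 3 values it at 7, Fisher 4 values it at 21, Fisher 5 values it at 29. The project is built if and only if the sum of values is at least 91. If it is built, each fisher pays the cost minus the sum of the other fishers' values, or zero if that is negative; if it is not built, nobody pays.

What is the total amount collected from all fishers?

Total value 100 ≥ cost 91, so it is built.
Fisher 1: others sum to 75; max(0, 91 - 75) = 16.
Fisher 2: others sum to 82; max(0, 91 - 82) = 9.
Fisher 3: others sum to 93; max(0, 91 - 93) = 0.
Fisher 4: others sum to 79; max(0, 91 - 79) = 12.
Fisher 5: others sum to 71; max(0, 91 - 71) = 20.
Total collected = 16 + 9 + 0 + 12 + 20 = 57.

57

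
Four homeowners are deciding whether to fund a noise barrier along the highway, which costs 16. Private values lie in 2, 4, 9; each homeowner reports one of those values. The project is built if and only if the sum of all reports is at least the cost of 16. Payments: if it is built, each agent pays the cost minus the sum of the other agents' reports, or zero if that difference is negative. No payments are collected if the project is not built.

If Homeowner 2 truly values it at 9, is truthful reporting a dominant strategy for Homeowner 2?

Yes

Check each profile of the others' reports and compare truth against every alternative report.
Others report (2, 4, 4): truth gives 3, best alternative gives 0.
Others report (4, 2, 4): truth gives 3, best alternative gives 0.
Others report (4, 4, 2): truth gives 3, best alternative gives 0.
Others report (2, 2, 4): truth gives 1, best alternative gives 0.
Others report (2, 4, 2): truth gives 1, best alternative gives 0.
Others report (4, 2, 2): truth gives 1, best alternative gives 0.
(Remaining 21 profiles checked similarly; truth is weakly best in each.)
In every case the truthful report is at least as good as any alternative, so it is a dominant strategy.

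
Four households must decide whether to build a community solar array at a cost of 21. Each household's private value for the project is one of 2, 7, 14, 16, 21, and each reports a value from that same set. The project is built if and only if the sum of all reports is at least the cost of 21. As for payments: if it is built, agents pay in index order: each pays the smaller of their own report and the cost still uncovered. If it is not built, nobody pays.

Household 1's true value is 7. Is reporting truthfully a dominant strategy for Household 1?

No

Consider the case where Household 2 reports 2, Household 3 reports 2 and Household 4 reports 16.
Truthful report 7: project built, pays 7, utility 7 - 7 = 0.
Report 2 instead: project built, pays 2, utility 7 - 2 = 5.
Since 5 > 0, reporting 2 is strictly better here, so truthful reporting is not dominant.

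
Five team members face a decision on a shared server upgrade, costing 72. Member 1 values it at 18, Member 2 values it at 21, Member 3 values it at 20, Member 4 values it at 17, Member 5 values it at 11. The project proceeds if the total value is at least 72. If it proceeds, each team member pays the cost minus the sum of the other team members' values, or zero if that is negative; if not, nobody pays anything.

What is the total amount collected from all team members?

Total value 87 ≥ cost 72, so it is built.
Member 1: others sum to 69; max(0, 72 - 69) = 3.
Member 2: others sum to 66; max(0, 72 - 66) = 6.
Member 3: others sum to 67; max(0, 72 - 67) = 5.
Member 4: others sum to 70; max(0, 72 - 70) = 2.
Member 5: others sum to 76; max(0, 72 - 76) = 0.
Total collected = 3 + 6 + 5 + 2 + 0 = 16.

16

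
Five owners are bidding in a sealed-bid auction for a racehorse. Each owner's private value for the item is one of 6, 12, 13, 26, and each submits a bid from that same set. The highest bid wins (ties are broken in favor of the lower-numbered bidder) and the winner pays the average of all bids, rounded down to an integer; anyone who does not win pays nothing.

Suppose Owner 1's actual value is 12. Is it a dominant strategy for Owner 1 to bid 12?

No

Consider the case where Owner 2 bids 6, Owner 3 bids 6, Owner 4 bids 6 and Owner 5 bids 6.
Truthful bid 12: wins, pays 7, utility 12 - 7 = 5.
Bid 6 instead: wins, pays 6, utility 12 - 6 = 6.
Since 6 > 5, bidding 6 is strictly better here, so truthful bidding is not dominant.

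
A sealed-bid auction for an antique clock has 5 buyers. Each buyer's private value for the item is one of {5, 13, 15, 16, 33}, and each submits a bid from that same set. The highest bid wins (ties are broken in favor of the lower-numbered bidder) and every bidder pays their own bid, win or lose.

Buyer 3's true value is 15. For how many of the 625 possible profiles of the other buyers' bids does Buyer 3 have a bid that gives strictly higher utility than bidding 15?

593

Others bid (5, 5, 5, 5): truth gives 0; bid 13 gives 2 > 0. Violating.
Others bid (5, 5, 5, 13): truth gives 0; bid 13 gives 2 > 0. Violating.
Others bid (5, 5, 5, 16): truth gives -15; bid 16 gives -1 > -15. Violating.
Others bid (5, 5, 5, 33): truth gives -15; bid 5 gives -5 > -15. Violating.
Others bid (5, 5, 5, 15): truth gives 0; no alternative beats it.
Others bid (5, 5, 13, 15): truth gives 0; no alternative beats it.
(Checking all 625 profiles: 593 have a profitable deviation, 32 do not.)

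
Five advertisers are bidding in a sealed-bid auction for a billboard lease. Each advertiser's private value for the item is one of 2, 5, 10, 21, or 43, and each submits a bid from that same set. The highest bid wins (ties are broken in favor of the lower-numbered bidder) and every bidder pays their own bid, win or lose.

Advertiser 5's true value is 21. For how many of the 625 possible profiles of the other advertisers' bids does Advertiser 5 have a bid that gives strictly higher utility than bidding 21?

560

Others bid (2, 2, 2, 2): truth gives 0; bid 5 gives 16 > 0. Violating.
Others bid (2, 2, 2, 5): truth gives 0; bid 10 gives 11 > 0. Violating.
Others bid (2, 2, 2, 21): truth gives -21; bid 2 gives -2 > -21. Violating.
Others bid (2, 2, 2, 43): truth gives -21; bid 2 gives -2 > -21. Violating.
Others bid (2, 2, 2, 10): truth gives 0; no alternative beats it.
Others bid (2, 2, 5, 10): truth gives 0; no alternative beats it.
(Checking all 625 profiles: 560 have a profitable deviation, 65 do not.)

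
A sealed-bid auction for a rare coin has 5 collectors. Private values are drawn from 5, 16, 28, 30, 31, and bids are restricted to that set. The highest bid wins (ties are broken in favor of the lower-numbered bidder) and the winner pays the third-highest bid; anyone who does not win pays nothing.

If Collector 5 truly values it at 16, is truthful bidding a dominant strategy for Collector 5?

Consider the case where Collector 1 bids 5, Collector 2 bids 5, Collector 3 bids 5 and Collector 4 bids 16.
Truthful bid 16: loses, pays 0, utility 0.
Bid 28 instead: wins, pays 5, utility 16 - 5 = 11.
Since 11 > 0, bidding 28 is strictly better here, so truthful bidding is not dominant.

No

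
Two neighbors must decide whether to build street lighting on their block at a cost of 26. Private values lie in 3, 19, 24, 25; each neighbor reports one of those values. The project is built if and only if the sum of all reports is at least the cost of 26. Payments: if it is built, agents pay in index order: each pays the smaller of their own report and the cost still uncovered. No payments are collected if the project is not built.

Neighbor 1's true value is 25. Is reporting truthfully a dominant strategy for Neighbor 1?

Consider the case where Neighbor 2 reports 3.
Truthful report 25: project built, pays 25, utility 25 - 25 = 0.
Report 24 instead: project built, pays 24, utility 25 - 24 = 1.
Since 1 > 0, reporting 24 is strictly better here, so truthful reporting is not dominant.

No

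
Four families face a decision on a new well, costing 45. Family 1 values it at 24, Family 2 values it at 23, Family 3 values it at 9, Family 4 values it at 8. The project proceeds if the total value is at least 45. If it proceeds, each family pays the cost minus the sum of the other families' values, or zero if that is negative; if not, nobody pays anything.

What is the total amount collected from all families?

9

Total value 64 ≥ cost 45, so it is built.
Family 1: others sum to 40; max(0, 45 - 40) = 5.
Family 2: others sum to 41; max(0, 45 - 41) = 4.
Family 3: others sum to 55; max(0, 45 - 55) = 0.
Family 4: others sum to 56; max(0, 45 - 56) = 0.
Total collected = 5 + 4 + 0 + 0 = 9.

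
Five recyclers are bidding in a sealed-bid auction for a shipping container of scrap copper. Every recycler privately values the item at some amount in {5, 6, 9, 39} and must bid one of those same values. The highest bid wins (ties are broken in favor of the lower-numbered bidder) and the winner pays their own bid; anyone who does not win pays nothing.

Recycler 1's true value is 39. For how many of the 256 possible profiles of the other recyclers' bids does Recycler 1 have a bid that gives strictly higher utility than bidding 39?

81

Others bid (5, 5, 5, 5): truth gives 0; bid 5 gives 34 > 0. Violating.
Others bid (5, 5, 5, 6): truth gives 0; bid 6 gives 33 > 0. Violating.
Others bid (5, 5, 5, 9): truth gives 0; bid 9 gives 30 > 0. Violating.
Others bid (5, 5, 6, 5): truth gives 0; bid 6 gives 33 > 0. Violating.
Others bid (5, 5, 5, 39): truth gives 0; no alternative beats it.
Others bid (5, 5, 6, 39): truth gives 0; no alternative beats it.
(Checking all 256 profiles: 81 have a profitable deviation, 175 do not.)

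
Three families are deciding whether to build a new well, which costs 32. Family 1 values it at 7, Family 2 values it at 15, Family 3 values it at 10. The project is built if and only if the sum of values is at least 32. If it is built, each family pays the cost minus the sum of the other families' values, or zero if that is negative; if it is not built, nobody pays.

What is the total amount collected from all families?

Total value 32 ≥ cost 32, so it is built.
Family 1: others sum to 25; max(0, 32 - 25) = 7.
Family 2: others sum to 17; max(0, 32 - 17) = 15.
Family 3: others sum to 22; max(0, 32 - 22) = 10.
Total collected = 7 + 15 + 10 = 32.

32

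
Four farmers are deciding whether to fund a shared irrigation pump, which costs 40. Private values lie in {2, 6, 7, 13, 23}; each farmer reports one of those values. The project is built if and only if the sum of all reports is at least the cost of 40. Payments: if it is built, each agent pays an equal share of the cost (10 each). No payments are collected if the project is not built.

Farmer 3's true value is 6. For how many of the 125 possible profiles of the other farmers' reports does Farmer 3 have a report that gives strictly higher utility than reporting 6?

Others report (6, 6, 23): truth gives -4; report 2 gives 0 > -4. Violating.
Others report (6, 7, 23): truth gives -4; report 2 gives 0 > -4. Violating.
Others report (6, 23, 6): truth gives -4; report 2 gives 0 > -4. Violating.
Others report (6, 23, 7): truth gives -4; report 2 gives 0 > -4. Violating.
Others report (2, 2, 2): truth gives 0; no alternative beats it.
Others report (2, 2, 6): truth gives 0; no alternative beats it.
(Checking all 125 profiles: 12 have a profitable deviation, 113 do not.)

12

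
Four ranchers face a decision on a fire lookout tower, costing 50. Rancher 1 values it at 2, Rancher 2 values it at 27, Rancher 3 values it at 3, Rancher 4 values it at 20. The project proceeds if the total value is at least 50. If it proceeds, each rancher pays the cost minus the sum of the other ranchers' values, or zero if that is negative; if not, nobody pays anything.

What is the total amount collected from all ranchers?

44

Total value 52 ≥ cost 50, so it is built.
Rancher 1: others sum to 50; max(0, 50 - 50) = 0.
Rancher 2: others sum to 25; max(0, 50 - 25) = 25.
Rancher 3: others sum to 49; max(0, 50 - 49) = 1.
Rancher 4: others sum to 32; max(0, 50 - 32) = 18.
Total collected = 0 + 25 + 1 + 18 = 44.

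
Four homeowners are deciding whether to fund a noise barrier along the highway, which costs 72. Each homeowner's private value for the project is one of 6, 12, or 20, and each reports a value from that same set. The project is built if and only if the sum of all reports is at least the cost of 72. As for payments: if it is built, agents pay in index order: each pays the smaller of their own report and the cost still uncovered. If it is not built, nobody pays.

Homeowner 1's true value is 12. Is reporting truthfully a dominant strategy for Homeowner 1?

Yes

Check each profile of the others' reports and compare truth against every alternative report.
Others report (6, 6, 6): truth gives 0, best alternative gives 0.
Others report (6, 6, 12): truth gives 0, best alternative gives 0.
Others report (6, 6, 20): truth gives 0, best alternative gives 0.
Others report (6, 12, 6): truth gives 0, best alternative gives 0.
Others report (6, 12, 12): truth gives 0, best alternative gives 0.
Others report (6, 12, 20): truth gives 0, best alternative gives 0.
(Remaining 21 profiles checked similarly; truth is weakly best in each.)
In every case the truthful report is at least as good as any alternative, so it is a dominant strategy.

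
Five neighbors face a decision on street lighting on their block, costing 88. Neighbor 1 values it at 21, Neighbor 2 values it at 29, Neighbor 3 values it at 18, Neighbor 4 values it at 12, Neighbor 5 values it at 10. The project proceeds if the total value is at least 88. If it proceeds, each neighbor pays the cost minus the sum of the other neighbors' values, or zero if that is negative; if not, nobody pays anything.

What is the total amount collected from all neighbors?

Total value 90 ≥ cost 88, so it is built.
Neighbor 1: others sum to 69; max(0, 88 - 69) = 19.
Neighbor 2: others sum to 61; max(0, 88 - 61) = 27.
Neighbor 3: others sum to 72; max(0, 88 - 72) = 16.
Neighbor 4: others sum to 78; max(0, 88 - 78) = 10.
Neighbor 5: others sum to 80; max(0, 88 - 80) = 8.
Total collected = 19 + 27 + 16 + 10 + 8 = 80.

80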